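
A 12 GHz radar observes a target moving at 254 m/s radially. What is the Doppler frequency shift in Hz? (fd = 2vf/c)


fd = 2 * 254 * 12000000000.0 / 3e8 = 20320.0 Hz

20320.0 Hz


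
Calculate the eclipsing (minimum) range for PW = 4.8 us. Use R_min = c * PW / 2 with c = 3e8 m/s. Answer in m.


R_min = 3e8 * 4.8e-6 / 2 = 720.0 m

720.0 m


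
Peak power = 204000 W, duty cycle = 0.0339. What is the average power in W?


P_avg = 204000 * 0.0339 = 6915.6 W

6915.6 W


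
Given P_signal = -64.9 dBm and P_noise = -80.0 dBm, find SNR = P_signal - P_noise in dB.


SNR = -64.9 - (-80.0) = 15.1 dB

15.1 dB


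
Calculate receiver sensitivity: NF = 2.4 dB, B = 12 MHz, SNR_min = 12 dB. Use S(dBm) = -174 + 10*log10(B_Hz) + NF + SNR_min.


10*log10(12000000.0) = 70.79
S = -174 + 70.79 + 2.4 + 12 = -88.8 dBm

-88.8 dBm


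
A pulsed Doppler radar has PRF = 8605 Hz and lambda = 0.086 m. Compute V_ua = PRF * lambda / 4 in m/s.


V_ua = 8605 * 0.086 / 4 = 185.0 m/s

185.0 m/s


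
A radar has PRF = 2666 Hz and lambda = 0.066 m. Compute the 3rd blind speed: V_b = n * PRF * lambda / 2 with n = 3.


V_blind = 3 * 2666 * 0.066 / 2 = 263.9 m/s

263.9 m/s


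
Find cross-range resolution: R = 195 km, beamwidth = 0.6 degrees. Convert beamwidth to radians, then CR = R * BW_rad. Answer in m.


BW_rad = 0.010471976
CR = 195000 * 0.010471976 = 2042.0 m

2042.0 m


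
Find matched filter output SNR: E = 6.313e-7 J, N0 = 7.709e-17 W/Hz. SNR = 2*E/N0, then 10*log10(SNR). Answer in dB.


SNR_lin = 2 * 6.313e-7 / 7.709e-17 = 1.638e10
SNR_dB = 10*log10(1.638e10) = 102.1 dB

102.1 dB


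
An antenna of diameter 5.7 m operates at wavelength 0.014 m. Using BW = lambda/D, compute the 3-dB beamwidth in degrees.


BW_rad = 0.014 / 5.7 = 0.002456
BW_deg = 0.14 degrees

0.14 degrees


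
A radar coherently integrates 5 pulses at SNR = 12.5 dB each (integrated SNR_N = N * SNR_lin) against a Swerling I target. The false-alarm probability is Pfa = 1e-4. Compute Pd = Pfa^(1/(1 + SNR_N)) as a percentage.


SNR_lin = 10^(12.5/10) = 17.78279
SNR_N = 5 * 17.78279 = 88.91395
1/(1 + SNR_N) = 1/89.91395 = 0.0111217
Pd = (1e-4)^0.0111217 = 0.90264
Pd = 90.3%

90.3%


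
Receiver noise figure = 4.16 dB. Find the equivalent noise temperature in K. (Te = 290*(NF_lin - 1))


NF_lin = 10^(4.16/10) = 2.606154
Te = 290 * (2.606154 - 1) = 465.8 K

465.8 K


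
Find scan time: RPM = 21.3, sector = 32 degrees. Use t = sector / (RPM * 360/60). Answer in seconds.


t = 32 / (21.3 * 360) * 60 = 0.25 s

0.25 s


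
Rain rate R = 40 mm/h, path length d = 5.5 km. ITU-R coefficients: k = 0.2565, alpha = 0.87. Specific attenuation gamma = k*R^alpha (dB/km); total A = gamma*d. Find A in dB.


gamma = 0.2565 * 40^0.87 = 6.351548 dB/km
A = 6.351548 * 5.5 = 34.93 dB

34.93 dB


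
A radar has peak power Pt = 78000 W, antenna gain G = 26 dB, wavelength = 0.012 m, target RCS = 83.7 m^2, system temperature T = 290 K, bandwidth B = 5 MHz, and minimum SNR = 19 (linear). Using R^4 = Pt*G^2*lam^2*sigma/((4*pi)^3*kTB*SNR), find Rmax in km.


G_lin = 10^(26/10) = 398.107171
R^4 = 78000 * 398.107171^2 * 0.012^2 * 83.7 / ((4*pi)^3 * 1.38e-23 * 290 * 5000000.0 * 19)
R^4 = 1.97493e17 m^4
R_max = (1.97493e17)^(1/4) = 21080.8 m = 21.1 km

21.1 km


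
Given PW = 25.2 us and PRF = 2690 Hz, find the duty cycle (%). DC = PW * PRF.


DC = 25.2e-6 * 2690 * 100 = 6.78%

6.78%


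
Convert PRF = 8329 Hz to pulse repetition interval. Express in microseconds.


PRI = 1/8329 = 0.0001200624 s = 120.1 us

120.1 us


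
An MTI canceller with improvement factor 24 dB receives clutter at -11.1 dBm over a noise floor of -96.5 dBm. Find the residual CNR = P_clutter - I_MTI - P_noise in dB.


CNR = -11.1 - 24 - (-96.5) = 61.4 dB

61.4 dB


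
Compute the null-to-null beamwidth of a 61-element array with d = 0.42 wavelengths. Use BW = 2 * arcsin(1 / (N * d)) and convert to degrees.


1/(N*d) = 1/(61*0.42) = 0.039032
BW = 2*arcsin(0.039032) = 4.5 degrees

4.5 degrees


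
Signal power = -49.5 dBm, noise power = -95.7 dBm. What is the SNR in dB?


SNR = -49.5 - (-95.7) = 46.2 dB

46.2 dB


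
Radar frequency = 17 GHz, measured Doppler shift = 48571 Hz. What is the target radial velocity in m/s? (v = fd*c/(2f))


v = 48571 * 3e8 / (2 * 17000000000.0) = 428.6 m/s

428.6 m/s


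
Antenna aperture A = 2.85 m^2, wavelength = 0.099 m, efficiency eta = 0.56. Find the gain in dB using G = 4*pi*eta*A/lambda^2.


G_linear = 4*pi*0.56*2.85/0.099^2 = 2046.31
G_dB = 10*log10(2046.31) = 33.1 dB

33.1 dB


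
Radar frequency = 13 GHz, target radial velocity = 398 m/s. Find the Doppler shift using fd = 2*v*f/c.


fd = 2 * 398 * 13000000000.0 / 3e8 = 34493.3 Hz

34493.3 Hz


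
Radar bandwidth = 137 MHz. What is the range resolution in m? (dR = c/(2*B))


dR = 3e8 / (2 * 137000000.0) = 1.09 m

1.09 m


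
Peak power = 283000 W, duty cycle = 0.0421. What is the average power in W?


P_avg = 283000 * 0.0421 = 11914.3 W

11914.3 W


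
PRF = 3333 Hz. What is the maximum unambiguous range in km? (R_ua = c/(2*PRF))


R_ua = 3e8 / (2 * 3333) = 45004.5 m = 45.0 km

45.0 km


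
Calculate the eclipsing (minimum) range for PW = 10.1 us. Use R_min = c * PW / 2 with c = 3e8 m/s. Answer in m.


R_min = 3e8 * 10.1e-6 / 2 = 1515.0 m

1515.0 m


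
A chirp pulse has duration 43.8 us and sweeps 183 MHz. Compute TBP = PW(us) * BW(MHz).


TBP = 43.8 * 183 = 8015.4

8015.4


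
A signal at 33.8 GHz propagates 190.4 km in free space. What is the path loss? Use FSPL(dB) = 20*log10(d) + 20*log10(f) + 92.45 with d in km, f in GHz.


20*log10(190.4) = 45.59
20*log10(33.8) = 30.58
FSPL = 168.6 dB

168.6 dB


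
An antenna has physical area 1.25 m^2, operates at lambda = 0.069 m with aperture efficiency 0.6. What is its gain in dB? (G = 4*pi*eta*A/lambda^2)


G_linear = 4*pi*0.6*1.25/0.069^2 = 1979.58
G_dB = 10*log10(1979.58) = 33.0 dB

33.0 dB


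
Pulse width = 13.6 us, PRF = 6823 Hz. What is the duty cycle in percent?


DC = 13.6e-6 * 6823 * 100 = 9.28%

9.28%


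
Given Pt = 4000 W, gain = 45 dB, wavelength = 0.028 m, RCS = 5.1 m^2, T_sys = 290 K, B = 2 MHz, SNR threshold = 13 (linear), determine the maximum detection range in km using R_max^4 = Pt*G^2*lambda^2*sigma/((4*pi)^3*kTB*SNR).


G_lin = 10^(45/10) = 31622.776602
R^4 = 4000 * 31622.776602^2 * 0.028^2 * 5.1 / ((4*pi)^3 * 1.38e-23 * 290 * 2000000.0 * 13)
R^4 = 7.7458e19 m^4
R_max = (7.7458e19)^(1/4) = 93813.8 m = 93.8 km

93.8 km


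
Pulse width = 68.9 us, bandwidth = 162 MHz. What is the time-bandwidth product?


TBP = 68.9 * 162 = 11161.8

11161.8


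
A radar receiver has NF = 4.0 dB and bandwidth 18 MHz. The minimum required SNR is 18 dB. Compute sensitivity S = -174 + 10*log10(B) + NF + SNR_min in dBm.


10*log10(18000000.0) = 72.55
S = -174 + 72.55 + 4.0 + 18 = -79.4 dBm

-79.4 dBm


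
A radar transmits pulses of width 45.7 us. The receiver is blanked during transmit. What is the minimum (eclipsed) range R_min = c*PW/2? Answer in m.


R_min = 3e8 * 45.7e-6 / 2 = 6855.0 m

6855.0 m


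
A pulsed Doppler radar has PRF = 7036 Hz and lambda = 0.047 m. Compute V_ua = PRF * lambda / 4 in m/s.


V_ua = 7036 * 0.047 / 4 = 82.7 m/s

82.7 m/s


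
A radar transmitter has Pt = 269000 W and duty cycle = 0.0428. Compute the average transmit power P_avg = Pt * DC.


P_avg = 269000 * 0.0428 = 11513.2 W

11513.2 W


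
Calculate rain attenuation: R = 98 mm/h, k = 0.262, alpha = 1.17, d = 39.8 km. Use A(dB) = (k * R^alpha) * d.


gamma = 0.262 * 98^1.17 = 55.980375 dB/km
A = 55.980375 * 39.8 = 2228.02 dB

2228.02 dB


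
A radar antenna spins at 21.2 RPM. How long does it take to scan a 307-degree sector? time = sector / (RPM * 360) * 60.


t = 307 / (21.2 * 360) * 60 = 2.41 s

2.41 s


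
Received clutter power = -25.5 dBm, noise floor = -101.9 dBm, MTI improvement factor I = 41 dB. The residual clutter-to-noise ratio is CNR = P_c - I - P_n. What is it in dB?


CNR = -25.5 - 41 - (-101.9) = 35.4 dB

35.4 dB


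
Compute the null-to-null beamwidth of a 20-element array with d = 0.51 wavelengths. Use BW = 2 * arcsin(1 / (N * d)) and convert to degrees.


1/(N*d) = 1/(20*0.51) = 0.098039
BW = 2*arcsin(0.098039) = 11.3 degrees

11.3 degrees


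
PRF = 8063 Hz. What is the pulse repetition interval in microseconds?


PRI = 1/8063 = 0.0001240233 s = 124.0 us

124.0 us


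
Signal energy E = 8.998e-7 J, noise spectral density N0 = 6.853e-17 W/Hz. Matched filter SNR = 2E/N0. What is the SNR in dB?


SNR_lin = 2 * 8.998e-7 / 6.853e-17 = 2.626e10
SNR_dB = 10*log10(2.626e10) = 104.2 dB

104.2 dB


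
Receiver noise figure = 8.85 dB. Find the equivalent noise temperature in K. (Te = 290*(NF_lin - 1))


NF_lin = 10^(8.85/10) = 7.673615
Te = 290 * (7.673615 - 1) = 1935.3 K

1935.3 K


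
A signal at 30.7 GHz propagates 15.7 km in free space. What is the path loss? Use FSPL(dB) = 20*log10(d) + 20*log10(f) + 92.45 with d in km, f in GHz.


20*log10(15.7) = 23.92
20*log10(30.7) = 29.74
FSPL = 146.1 dB

146.1 dB


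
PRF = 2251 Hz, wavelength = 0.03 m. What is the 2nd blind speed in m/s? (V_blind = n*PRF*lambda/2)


V_blind = 2 * 2251 * 0.03 / 2 = 67.5 m/s

67.5 m/s


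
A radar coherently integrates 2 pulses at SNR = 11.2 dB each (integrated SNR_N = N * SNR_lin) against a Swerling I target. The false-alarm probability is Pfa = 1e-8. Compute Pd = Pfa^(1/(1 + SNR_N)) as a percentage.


SNR_lin = 10^(11.2/10) = 13.18257
SNR_N = 2 * 13.18257 = 26.36514
1/(1 + SNR_N) = 1/27.36514 = 0.0365428
Pd = (1e-8)^0.0365428 = 0.5101
Pd = 51.0%

51.0%


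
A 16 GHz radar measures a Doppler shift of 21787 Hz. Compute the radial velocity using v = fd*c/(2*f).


v = 21787 * 3e8 / (2 * 16000000000.0) = 204.3 m/s

204.3 m/s


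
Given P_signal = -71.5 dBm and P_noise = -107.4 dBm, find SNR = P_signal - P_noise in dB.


SNR = -71.5 - (-107.4) = 35.9 dB

35.9 dB


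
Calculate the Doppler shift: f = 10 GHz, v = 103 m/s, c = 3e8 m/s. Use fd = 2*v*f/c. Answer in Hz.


fd = 2 * 103 * 10000000000.0 / 3e8 = 6866.7 Hz

6866.7 Hz


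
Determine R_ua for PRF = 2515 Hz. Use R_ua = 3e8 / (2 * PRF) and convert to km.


R_ua = 3e8 / (2 * 2515) = 59642.1 m = 59.6 km

59.6 km


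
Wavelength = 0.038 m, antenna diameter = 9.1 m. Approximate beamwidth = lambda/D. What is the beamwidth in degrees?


BW_rad = 0.038 / 9.1 = 0.004176
BW_deg = 0.24 degrees

0.24 degrees


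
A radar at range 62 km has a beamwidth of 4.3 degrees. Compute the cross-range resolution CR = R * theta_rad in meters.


BW_rad = 0.075049158
CR = 62000 * 0.075049158 = 4653.0 m

4653.0 m


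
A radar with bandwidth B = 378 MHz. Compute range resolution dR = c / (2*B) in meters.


dR = 3e8 / (2 * 378000000.0) = 0.4 m

0.4 m


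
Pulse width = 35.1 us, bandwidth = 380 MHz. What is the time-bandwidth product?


TBP = 35.1 * 380 = 13338.0

13338.0


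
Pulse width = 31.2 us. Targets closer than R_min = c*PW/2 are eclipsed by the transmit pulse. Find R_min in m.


R_min = 3e8 * 31.2e-6 / 2 = 4680.0 m

4680.0 m


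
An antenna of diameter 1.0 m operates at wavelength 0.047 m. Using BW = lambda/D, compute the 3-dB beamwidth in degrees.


BW_rad = 0.047 / 1.0 = 0.047
BW_deg = 2.69 degrees

2.69 degrees


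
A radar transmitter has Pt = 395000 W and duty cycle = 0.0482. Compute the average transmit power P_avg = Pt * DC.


P_avg = 395000 * 0.0482 = 19039.0 W

19039.0 W


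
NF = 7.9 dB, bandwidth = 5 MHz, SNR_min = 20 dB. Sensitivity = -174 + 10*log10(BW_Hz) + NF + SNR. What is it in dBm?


10*log10(5000000.0) = 66.99
S = -174 + 66.99 + 7.9 + 20 = -79.1 dBm

-79.1 dBm


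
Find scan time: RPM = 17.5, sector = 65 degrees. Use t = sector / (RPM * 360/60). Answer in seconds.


t = 65 / (17.5 * 360) * 60 = 0.62 s

0.62 s


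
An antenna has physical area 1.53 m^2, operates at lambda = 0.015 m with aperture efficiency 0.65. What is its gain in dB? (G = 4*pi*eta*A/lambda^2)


G_linear = 4*pi*0.65*1.53/0.015^2 = 55543.36
G_dB = 10*log10(55543.36) = 47.4 dB

47.4 dB


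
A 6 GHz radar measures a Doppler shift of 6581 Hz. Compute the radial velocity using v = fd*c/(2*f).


v = 6581 * 3e8 / (2 * 6000000000.0) = 164.5 m/s

164.5 m/s


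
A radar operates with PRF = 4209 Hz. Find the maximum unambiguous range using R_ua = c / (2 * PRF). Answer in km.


R_ua = 3e8 / (2 * 4209) = 35637.9 m = 35.6 km

35.6 km


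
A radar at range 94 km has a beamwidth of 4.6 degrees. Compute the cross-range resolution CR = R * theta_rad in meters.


BW_rad = 0.080285146
CR = 94000 * 0.080285146 = 7546.8 m

7546.8 m


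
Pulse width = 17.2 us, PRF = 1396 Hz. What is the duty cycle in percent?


DC = 17.2e-6 * 1396 * 100 = 2.4%

2.4%


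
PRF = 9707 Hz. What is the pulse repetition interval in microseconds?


PRI = 1/9707 = 0.0001030184 s = 103.0 us

103.0 us


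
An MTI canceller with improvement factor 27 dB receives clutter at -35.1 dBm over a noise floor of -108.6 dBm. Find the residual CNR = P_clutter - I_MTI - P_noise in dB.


CNR = -35.1 - 27 - (-108.6) = 46.5 dB

46.5 dB


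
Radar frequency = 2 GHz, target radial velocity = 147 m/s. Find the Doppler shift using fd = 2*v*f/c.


fd = 2 * 147 * 2000000000.0 / 3e8 = 1960.0 Hz

1960.0 Hz


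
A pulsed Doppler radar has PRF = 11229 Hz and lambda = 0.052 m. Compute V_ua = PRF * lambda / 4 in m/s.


V_ua = 11229 * 0.052 / 4 = 146.0 m/s

146.0 m/s


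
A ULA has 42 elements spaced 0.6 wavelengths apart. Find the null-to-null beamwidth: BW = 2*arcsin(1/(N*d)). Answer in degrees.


1/(N*d) = 1/(42*0.6) = 0.039683
BW = 2*arcsin(0.039683) = 4.5 degrees

4.5 degrees


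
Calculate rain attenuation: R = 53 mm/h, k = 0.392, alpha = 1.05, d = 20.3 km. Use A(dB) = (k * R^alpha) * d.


gamma = 0.392 * 53^1.05 = 25.338198 dB/km
A = 25.338198 * 20.3 = 514.37 dB

514.37 dB


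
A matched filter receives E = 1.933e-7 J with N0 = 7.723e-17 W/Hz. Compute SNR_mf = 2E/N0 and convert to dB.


SNR_lin = 2 * 1.933e-7 / 7.723e-17 = 5.006e9
SNR_dB = 10*log10(5.006e9) = 97.0 dB

97.0 dB


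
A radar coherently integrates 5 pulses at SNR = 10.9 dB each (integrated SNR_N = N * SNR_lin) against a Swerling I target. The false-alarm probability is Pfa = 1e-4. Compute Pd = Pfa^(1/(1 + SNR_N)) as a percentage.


SNR_lin = 10^(10.9/10) = 12.30269
SNR_N = 5 * 12.30269 = 61.51345
1/(1 + SNR_N) = 1/62.51345 = 0.0159966
Pd = (1e-4)^0.0159966 = 0.86301
Pd = 86.3%

86.3%


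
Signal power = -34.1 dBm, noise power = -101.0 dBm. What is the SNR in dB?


SNR = -34.1 - (-101.0) = 66.9 dB

66.9 dB


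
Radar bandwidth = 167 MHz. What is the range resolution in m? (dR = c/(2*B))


dR = 3e8 / (2 * 167000000.0) = 0.9 m

0.9 m


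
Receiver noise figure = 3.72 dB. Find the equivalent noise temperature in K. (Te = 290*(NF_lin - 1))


NF_lin = 10^(3.72/10) = 2.355049
Te = 290 * (2.355049 - 1) = 393.0 K

393.0 K


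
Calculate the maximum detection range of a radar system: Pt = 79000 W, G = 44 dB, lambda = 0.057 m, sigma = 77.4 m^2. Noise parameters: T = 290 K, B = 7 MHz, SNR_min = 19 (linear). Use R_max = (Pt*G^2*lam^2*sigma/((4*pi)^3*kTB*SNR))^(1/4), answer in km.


G_lin = 10^(44/10) = 25118.864315
R^4 = 79000 * 25118.864315^2 * 0.057^2 * 77.4 / ((4*pi)^3 * 1.38e-23 * 290 * 7000000.0 * 19)
R^4 = 1.18675e22 m^4
R_max = (1.18675e22)^(1/4) = 330057.7 m = 330.1 km

330.1 km


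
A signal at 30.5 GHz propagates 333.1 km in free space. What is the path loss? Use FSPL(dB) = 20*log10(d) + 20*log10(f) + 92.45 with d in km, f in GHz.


20*log10(333.1) = 50.45
20*log10(30.5) = 29.69
FSPL = 172.6 dB

172.6 dB


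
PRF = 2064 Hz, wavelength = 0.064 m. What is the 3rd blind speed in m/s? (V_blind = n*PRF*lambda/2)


V_blind = 3 * 2064 * 0.064 / 2 = 198.1 m/s

198.1 m/s


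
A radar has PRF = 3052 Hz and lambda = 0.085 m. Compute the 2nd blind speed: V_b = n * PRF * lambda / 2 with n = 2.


V_blind = 2 * 3052 * 0.085 / 2 = 259.4 m/s

259.4 m/s


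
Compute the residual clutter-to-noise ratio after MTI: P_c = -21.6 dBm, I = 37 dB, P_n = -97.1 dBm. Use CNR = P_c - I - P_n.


CNR = -21.6 - 37 - (-97.1) = 38.5 dB

38.5 dB


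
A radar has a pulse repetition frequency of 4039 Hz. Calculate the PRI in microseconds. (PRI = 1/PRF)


PRI = 1/4039 = 0.000247586 s = 247.6 us

247.6 us


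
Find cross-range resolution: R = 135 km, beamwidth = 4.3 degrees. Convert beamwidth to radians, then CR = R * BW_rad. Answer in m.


BW_rad = 0.075049158
CR = 135000 * 0.075049158 = 10131.6 m

10131.6 m


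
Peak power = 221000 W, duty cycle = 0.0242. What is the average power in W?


P_avg = 221000 * 0.0242 = 5348.2 W

5348.2 W


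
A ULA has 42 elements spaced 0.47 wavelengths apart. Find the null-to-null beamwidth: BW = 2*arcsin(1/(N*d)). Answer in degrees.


1/(N*d) = 1/(42*0.47) = 0.050659
BW = 2*arcsin(0.050659) = 5.8 degrees

5.8 degrees


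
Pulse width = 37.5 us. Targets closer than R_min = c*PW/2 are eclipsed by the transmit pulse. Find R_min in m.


R_min = 3e8 * 37.5e-6 / 2 = 5625.0 m

5625.0 m


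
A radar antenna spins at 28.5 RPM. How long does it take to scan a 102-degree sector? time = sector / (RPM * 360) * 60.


t = 102 / (28.5 * 360) * 60 = 0.6 s

0.6 s


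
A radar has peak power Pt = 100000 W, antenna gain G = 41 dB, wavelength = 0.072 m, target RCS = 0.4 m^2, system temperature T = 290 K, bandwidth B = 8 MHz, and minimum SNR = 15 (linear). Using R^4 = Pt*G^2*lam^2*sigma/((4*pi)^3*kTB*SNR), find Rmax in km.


G_lin = 10^(41/10) = 12589.254118
R^4 = 100000 * 12589.254118^2 * 0.072^2 * 0.4 / ((4*pi)^3 * 1.38e-23 * 290 * 8000000.0 * 15)
R^4 = 3.44855e19 m^4
R_max = (3.44855e19)^(1/4) = 76631.8 m = 76.6 km

76.6 km


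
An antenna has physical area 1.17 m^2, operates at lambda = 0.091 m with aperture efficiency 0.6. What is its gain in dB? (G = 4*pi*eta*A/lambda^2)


G_linear = 4*pi*0.6*1.17/0.091^2 = 1065.28
G_dB = 10*log10(1065.28) = 30.3 dB

30.3 dB


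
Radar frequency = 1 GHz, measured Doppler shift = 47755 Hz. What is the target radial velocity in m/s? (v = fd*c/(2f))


v = 47755 * 3e8 / (2 * 1000000000.0) = 7163.3 m/s

7163.3 m/s


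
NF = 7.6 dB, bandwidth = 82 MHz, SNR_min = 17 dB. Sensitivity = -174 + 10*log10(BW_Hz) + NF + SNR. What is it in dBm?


10*log10(82000000.0) = 79.14
S = -174 + 79.14 + 7.6 + 17 = -70.3 dBm

-70.3 dBm


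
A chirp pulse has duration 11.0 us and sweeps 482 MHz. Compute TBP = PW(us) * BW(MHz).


TBP = 11.0 * 482 = 5302.0

5302.0


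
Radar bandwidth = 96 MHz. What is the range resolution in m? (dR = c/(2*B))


dR = 3e8 / (2 * 96000000.0) = 1.56 m

1.56 m


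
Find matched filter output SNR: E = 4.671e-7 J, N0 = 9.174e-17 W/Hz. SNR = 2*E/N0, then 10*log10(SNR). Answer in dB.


SNR_lin = 2 * 4.671e-7 / 9.174e-17 = 1.018e10
SNR_dB = 10*log10(1.018e10) = 100.1 dB

100.1 dB


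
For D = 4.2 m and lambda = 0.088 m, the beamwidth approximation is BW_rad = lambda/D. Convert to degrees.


BW_rad = 0.088 / 4.2 = 0.020952
BW_deg = 1.2 degrees

1.2 degrees


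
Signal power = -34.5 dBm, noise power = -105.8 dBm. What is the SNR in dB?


SNR = -34.5 - (-105.8) = 71.3 dB

71.3 dB


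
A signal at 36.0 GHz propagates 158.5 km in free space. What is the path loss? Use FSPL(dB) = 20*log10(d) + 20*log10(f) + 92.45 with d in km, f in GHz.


20*log10(158.5) = 44.0
20*log10(36.0) = 31.13
FSPL = 167.6 dB

167.6 dB


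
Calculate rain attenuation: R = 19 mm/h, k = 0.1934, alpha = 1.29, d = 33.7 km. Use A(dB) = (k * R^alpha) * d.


gamma = 0.1934 * 19^1.29 = 8.630752 dB/km
A = 8.630752 * 33.7 = 290.86 dB

290.86 dB


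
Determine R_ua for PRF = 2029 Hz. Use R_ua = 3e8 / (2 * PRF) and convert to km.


R_ua = 3e8 / (2 * 2029) = 73928.0 m = 73.9 km

73.9 km


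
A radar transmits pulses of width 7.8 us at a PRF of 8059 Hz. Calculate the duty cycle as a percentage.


DC = 7.8e-6 * 8059 * 100 = 6.29%

6.29%


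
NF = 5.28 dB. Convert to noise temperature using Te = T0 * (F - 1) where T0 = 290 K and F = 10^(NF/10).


NF_lin = 10^(5.28/10) = 3.372873
Te = 290 * (3.372873 - 1) = 688.1 K

688.1 K


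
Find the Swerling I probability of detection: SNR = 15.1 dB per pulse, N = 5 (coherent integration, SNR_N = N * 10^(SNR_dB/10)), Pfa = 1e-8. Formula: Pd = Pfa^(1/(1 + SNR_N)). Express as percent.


SNR_lin = 10^(15.1/10) = 32.35937
SNR_N = 5 * 32.35937 = 161.79685
1/(1 + SNR_N) = 1/162.79685 = 0.0061426
Pd = (1e-8)^0.0061426 = 0.89302
Pd = 89.3%

89.3%


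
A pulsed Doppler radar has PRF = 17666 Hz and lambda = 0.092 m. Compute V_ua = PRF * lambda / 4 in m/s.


V_ua = 17666 * 0.092 / 4 = 406.3 m/s

406.3 m/s


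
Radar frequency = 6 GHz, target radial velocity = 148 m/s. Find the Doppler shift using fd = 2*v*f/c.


fd = 2 * 148 * 6000000000.0 / 3e8 = 5920.0 Hz

5920.0 Hz


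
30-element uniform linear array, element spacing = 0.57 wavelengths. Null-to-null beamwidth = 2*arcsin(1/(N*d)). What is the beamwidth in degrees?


1/(N*d) = 1/(30*0.57) = 0.05848
BW = 2*arcsin(0.05848) = 6.7 degrees

6.7 degrees


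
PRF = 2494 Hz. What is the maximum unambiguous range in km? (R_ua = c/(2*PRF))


R_ua = 3e8 / (2 * 2494) = 60144.3 m = 60.1 km

60.1 km


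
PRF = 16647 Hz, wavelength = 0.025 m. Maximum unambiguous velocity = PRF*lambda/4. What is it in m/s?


V_ua = 16647 * 0.025 / 4 = 104.0 m/s

104.0 m/s


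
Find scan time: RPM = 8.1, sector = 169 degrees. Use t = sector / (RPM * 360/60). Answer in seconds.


t = 169 / (8.1 * 360) * 60 = 3.48 s

3.48 s


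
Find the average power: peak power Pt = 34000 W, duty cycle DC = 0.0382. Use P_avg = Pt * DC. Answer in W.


P_avg = 34000 * 0.0382 = 1298.8 W

1298.8 W


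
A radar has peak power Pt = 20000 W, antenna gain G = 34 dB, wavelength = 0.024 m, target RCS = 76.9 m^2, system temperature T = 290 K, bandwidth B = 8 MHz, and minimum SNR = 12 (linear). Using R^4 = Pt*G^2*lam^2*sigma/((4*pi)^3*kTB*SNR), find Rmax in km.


G_lin = 10^(34/10) = 2511.886432
R^4 = 20000 * 2511.886432^2 * 0.024^2 * 76.9 / ((4*pi)^3 * 1.38e-23 * 290 * 8000000.0 * 12)
R^4 = 7.33164e18 m^4
R_max = (7.33164e18)^(1/4) = 52035.6 m = 52.0 km

52.0 km


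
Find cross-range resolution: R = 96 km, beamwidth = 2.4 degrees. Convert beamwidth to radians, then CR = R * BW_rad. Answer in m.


BW_rad = 0.041887902
CR = 96000 * 0.041887902 = 4021.2 m

4021.2 m


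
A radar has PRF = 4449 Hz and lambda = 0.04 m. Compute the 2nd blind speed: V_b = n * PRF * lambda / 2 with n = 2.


V_blind = 2 * 4449 * 0.04 / 2 = 178.0 m/s

178.0 m/s


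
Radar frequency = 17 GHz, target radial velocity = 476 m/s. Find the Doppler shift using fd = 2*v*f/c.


fd = 2 * 476 * 17000000000.0 / 3e8 = 53946.7 Hz

53946.7 Hz


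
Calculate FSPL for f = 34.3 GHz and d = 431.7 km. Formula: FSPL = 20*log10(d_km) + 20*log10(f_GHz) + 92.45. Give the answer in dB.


20*log10(431.7) = 52.7
20*log10(34.3) = 30.71
FSPL = 175.9 dB

175.9 dB


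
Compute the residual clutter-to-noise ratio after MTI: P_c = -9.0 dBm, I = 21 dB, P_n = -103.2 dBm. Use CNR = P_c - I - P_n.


CNR = -9.0 - 21 - (-103.2) = 73.2 dB

73.2 dB


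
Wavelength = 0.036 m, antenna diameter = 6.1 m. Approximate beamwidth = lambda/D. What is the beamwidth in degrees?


BW_rad = 0.036 / 6.1 = 0.005902
BW_deg = 0.34 degrees

0.34 degrees


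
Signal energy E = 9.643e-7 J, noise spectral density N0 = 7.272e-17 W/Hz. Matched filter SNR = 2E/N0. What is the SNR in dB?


SNR_lin = 2 * 9.643e-7 / 7.272e-17 = 2.652e10
SNR_dB = 10*log10(2.652e10) = 104.2 dB

104.2 dB


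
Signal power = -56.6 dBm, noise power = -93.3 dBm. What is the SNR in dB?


SNR = -56.6 - (-93.3) = 36.7 dB

36.7 dB


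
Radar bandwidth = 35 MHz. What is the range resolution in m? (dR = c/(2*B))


dR = 3e8 / (2 * 35000000.0) = 4.29 m

4.29 m


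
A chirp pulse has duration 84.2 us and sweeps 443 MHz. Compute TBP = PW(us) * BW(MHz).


TBP = 84.2 * 443 = 37300.6

37300.6


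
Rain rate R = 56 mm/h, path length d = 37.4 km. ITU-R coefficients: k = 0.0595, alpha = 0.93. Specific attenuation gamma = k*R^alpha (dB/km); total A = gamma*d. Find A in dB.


gamma = 0.0595 * 56^0.93 = 2.513806 dB/km
A = 2.513806 * 37.4 = 94.02 dB

94.02 dB


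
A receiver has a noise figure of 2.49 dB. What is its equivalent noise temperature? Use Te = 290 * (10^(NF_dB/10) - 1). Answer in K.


NF_lin = 10^(2.49/10) = 1.774189
Te = 290 * (1.774189 - 1) = 224.5 K

224.5 K


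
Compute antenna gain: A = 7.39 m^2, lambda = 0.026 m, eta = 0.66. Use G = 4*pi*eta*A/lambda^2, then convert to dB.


G_linear = 4*pi*0.66*7.39/0.026^2 = 90667.48
G_dB = 10*log10(90667.48) = 49.6 dB

49.6 dB


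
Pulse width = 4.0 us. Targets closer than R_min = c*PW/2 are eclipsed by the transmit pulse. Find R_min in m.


R_min = 3e8 * 4.0e-6 / 2 = 600.0 m

600.0 m


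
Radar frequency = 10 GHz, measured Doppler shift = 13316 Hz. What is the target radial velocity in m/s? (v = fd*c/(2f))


v = 13316 * 3e8 / (2 * 10000000000.0) = 199.7 m/s

199.7 m/s


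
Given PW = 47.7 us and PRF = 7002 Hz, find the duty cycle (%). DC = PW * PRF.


DC = 47.7e-6 * 7002 * 100 = 33.4%

33.4%


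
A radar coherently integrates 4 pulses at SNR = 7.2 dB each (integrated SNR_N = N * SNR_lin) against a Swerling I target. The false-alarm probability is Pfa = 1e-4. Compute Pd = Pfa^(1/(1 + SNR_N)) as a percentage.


SNR_lin = 10^(7.2/10) = 5.24807
SNR_N = 4 * 5.24807 = 20.99228
1/(1 + SNR_N) = 1/21.99228 = 0.0454705
Pd = (1e-4)^0.0454705 = 0.65784
Pd = 65.8%

65.8%


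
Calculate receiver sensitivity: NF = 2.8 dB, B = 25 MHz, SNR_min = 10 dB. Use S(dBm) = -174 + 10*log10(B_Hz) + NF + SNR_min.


10*log10(25000000.0) = 73.98
S = -174 + 73.98 + 2.8 + 10 = -87.2 dBm

-87.2 dBm


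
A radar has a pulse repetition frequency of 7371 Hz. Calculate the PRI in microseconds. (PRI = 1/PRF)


PRI = 1/7371 = 0.0001356668 s = 135.7 us

135.7 us


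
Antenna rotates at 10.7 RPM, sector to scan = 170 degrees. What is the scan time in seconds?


t = 170 / (10.7 * 360) * 60 = 2.65 s

2.65 s


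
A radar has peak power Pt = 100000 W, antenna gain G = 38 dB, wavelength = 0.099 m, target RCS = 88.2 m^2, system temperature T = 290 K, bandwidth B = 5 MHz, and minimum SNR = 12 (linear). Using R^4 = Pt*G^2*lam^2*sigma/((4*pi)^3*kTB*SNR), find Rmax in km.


G_lin = 10^(38/10) = 6309.573445
R^4 = 100000 * 6309.573445^2 * 0.099^2 * 88.2 / ((4*pi)^3 * 1.38e-23 * 290 * 5000000.0 * 12)
R^4 = 7.22239e21 m^4
R_max = (7.22239e21)^(1/4) = 291521.3 m = 291.5 km

291.5 km


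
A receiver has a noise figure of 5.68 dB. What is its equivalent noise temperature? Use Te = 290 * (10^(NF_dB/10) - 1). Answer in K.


NF_lin = 10^(5.68/10) = 3.698282
Te = 290 * (3.698282 - 1) = 782.5 K

782.5 K


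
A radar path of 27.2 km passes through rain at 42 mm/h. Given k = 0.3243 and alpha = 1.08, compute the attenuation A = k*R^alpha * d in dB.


gamma = 0.3243 * 42^1.08 = 18.367759 dB/km
A = 18.367759 * 27.2 = 499.6 dB

499.6 dB


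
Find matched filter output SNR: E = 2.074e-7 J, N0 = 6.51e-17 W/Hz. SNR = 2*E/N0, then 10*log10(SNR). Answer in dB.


SNR_lin = 2 * 2.074e-7 / 6.51e-17 = 6.372e9
SNR_dB = 10*log10(6.372e9) = 98.0 dB

98.0 dB


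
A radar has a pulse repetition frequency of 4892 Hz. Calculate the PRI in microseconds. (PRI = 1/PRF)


PRI = 1/4892 = 0.0002044154 s = 204.4 us

204.4 us


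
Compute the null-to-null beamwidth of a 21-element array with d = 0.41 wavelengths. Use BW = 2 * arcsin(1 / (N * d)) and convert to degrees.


1/(N*d) = 1/(21*0.41) = 0.116144
BW = 2*arcsin(0.116144) = 13.3 degrees

13.3 degrees


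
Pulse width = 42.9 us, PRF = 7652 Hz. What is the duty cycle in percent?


DC = 42.9e-6 * 7652 * 100 = 32.83%

32.83%


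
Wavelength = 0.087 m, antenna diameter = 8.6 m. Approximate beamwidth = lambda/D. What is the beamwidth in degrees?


BW_rad = 0.087 / 8.6 = 0.010116
BW_deg = 0.58 degrees

0.58 degrees


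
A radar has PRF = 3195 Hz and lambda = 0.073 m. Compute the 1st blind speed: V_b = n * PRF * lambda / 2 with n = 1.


V_blind = 1 * 3195 * 0.073 / 2 = 116.6 m/s

116.6 m/s


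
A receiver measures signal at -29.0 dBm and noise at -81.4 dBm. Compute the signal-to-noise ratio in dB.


SNR = -29.0 - (-81.4) = 52.4 dB

52.4 dB


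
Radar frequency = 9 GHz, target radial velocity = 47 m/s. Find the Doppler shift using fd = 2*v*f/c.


fd = 2 * 47 * 9000000000.0 / 3e8 = 2820.0 Hz

2820.0 Hz


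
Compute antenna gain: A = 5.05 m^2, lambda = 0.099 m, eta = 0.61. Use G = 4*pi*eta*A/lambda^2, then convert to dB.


G_linear = 4*pi*0.61*5.05/0.099^2 = 3949.67
G_dB = 10*log10(3949.67) = 36.0 dB

36.0 dB


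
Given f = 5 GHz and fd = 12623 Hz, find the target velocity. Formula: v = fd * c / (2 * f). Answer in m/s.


v = 12623 * 3e8 / (2 * 5000000000.0) = 378.7 m/s

378.7 m/s


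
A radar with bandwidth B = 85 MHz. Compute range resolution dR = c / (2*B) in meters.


dR = 3e8 / (2 * 85000000.0) = 1.76 m

1.76 m


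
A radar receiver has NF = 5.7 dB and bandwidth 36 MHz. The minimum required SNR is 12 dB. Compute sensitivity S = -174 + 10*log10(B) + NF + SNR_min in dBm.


10*log10(36000000.0) = 75.56
S = -174 + 75.56 + 5.7 + 12 = -80.7 dBm

-80.7 dBm


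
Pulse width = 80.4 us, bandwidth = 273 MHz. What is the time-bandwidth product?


TBP = 80.4 * 273 = 21949.2

21949.2


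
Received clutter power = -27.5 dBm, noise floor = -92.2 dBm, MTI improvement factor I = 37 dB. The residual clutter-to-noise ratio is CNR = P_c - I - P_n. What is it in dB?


CNR = -27.5 - 37 - (-92.2) = 27.7 dB

27.7 dB


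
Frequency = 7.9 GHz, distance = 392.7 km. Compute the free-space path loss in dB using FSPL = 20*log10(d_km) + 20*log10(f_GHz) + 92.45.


20*log10(392.7) = 51.88
20*log10(7.9) = 17.95
FSPL = 162.3 dB

162.3 dB


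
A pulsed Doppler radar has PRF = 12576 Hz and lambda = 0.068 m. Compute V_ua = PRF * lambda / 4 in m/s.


V_ua = 12576 * 0.068 / 4 = 213.8 m/s

213.8 m/s


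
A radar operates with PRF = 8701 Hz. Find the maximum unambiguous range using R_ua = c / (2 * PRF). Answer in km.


R_ua = 3e8 / (2 * 8701) = 17239.4 m = 17.2 km

17.2 km


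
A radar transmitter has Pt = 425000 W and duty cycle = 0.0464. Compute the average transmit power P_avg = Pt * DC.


P_avg = 425000 * 0.0464 = 19720.0 W

19720.0 W


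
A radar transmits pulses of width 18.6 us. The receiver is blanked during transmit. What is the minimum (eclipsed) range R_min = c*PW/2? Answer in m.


R_min = 3e8 * 18.6e-6 / 2 = 2790.0 m

2790.0 m


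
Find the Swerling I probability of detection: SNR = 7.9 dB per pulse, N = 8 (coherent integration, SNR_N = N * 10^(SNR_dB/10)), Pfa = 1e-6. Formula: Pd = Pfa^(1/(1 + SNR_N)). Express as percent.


SNR_lin = 10^(7.9/10) = 6.16595
SNR_N = 8 * 6.16595 = 49.3276
1/(1 + SNR_N) = 1/50.3276 = 0.0198698
Pd = (1e-6)^0.0198698 = 0.75994
Pd = 76.0%

76.0%


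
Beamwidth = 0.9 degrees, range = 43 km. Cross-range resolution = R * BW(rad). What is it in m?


BW_rad = 0.015707963
CR = 43000 * 0.015707963 = 675.4 m

675.4 m


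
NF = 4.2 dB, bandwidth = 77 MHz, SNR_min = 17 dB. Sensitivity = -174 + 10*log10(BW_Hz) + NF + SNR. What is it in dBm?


10*log10(77000000.0) = 78.86
S = -174 + 78.86 + 4.2 + 17 = -73.9 dBm

-73.9 dBm


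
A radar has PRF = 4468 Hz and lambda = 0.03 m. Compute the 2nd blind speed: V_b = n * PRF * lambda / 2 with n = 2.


V_blind = 2 * 4468 * 0.03 / 2 = 134.0 m/s

134.0 m/s


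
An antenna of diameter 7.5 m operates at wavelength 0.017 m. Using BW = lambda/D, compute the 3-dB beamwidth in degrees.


BW_rad = 0.017 / 7.5 = 0.002267
BW_deg = 0.13 degrees

0.13 degrees


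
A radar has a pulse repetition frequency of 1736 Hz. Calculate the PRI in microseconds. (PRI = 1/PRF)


PRI = 1/1736 = 0.0005760369 s = 576.0 us

576.0 us


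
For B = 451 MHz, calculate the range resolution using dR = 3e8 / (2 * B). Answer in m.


dR = 3e8 / (2 * 451000000.0) = 0.33 m

0.33 m


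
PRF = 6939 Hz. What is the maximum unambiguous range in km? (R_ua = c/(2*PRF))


R_ua = 3e8 / (2 * 6939) = 21616.9 m = 21.6 km

21.6 km


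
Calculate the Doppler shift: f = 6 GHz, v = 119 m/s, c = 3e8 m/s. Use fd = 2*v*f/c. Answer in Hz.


fd = 2 * 119 * 6000000000.0 / 3e8 = 4760.0 Hz

4760.0 Hz


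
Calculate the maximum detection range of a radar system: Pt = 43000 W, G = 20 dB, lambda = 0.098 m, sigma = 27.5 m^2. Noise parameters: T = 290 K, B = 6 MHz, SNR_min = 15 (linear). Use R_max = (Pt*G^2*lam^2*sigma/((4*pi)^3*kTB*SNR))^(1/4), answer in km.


G_lin = 10^(20/10) = 100.0
R^4 = 43000 * 100.0^2 * 0.098^2 * 27.5 / ((4*pi)^3 * 1.38e-23 * 290 * 6000000.0 * 15)
R^4 = 1.58893e17 m^4
R_max = (1.58893e17)^(1/4) = 19965.3 m = 20.0 km

20.0 km


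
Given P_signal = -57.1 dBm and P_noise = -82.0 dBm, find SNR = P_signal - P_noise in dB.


SNR = -57.1 - (-82.0) = 24.9 dB

24.9 dB


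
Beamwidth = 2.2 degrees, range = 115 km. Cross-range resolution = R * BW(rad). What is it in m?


BW_rad = 0.038397244
CR = 115000 * 0.038397244 = 4415.7 m

4415.7 m


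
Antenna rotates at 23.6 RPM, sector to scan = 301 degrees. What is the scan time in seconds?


t = 301 / (23.6 * 360) * 60 = 2.13 s

2.13 s


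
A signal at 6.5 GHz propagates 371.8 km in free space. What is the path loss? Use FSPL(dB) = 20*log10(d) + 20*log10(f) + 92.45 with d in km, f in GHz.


20*log10(371.8) = 51.41
20*log10(6.5) = 16.26
FSPL = 160.1 dB

160.1 dB


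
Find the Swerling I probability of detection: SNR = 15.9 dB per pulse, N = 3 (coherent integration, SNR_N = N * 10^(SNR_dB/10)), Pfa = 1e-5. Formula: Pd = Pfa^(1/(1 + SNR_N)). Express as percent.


SNR_lin = 10^(15.9/10) = 38.90451
SNR_N = 3 * 38.90451 = 116.71353
1/(1 + SNR_N) = 1/117.71353 = 0.0084952
Pd = (1e-5)^0.0084952 = 0.90683
Pd = 90.7%

90.7%


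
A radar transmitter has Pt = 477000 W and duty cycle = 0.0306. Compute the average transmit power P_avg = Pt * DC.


P_avg = 477000 * 0.0306 = 14596.2 W

14596.2 W


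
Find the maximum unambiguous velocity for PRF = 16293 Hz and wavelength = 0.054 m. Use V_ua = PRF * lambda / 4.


V_ua = 16293 * 0.054 / 4 = 220.0 m/s

220.0 m/s


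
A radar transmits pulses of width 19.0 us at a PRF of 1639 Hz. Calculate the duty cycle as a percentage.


DC = 19.0e-6 * 1639 * 100 = 3.11%

3.11%


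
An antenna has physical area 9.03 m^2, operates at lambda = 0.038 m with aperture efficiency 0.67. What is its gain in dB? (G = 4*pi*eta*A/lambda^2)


G_linear = 4*pi*0.67*9.03/0.038^2 = 52650.83
G_dB = 10*log10(52650.83) = 47.2 dB

47.2 dB


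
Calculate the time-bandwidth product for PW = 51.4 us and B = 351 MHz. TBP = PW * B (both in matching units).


TBP = 51.4 * 351 = 18041.4

18041.4


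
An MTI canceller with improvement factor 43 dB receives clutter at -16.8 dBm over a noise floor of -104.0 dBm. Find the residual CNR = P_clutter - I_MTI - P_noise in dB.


CNR = -16.8 - 43 - (-104.0) = 44.2 dB

44.2 dB


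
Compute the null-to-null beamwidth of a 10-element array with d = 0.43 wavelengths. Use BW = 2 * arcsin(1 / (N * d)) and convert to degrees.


1/(N*d) = 1/(10*0.43) = 0.232558
BW = 2*arcsin(0.232558) = 26.9 degrees

26.9 degrees


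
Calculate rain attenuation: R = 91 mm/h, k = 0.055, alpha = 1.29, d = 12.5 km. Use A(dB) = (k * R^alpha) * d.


gamma = 0.055 * 91^1.29 = 18.515101 dB/km
A = 18.515101 * 12.5 = 231.44 dB

231.44 dB


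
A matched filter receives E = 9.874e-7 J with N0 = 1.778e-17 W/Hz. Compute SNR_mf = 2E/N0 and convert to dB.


SNR_lin = 2 * 9.874e-7 / 1.778e-17 = 1.111e11
SNR_dB = 10*log10(1.111e11) = 110.5 dB

110.5 dB


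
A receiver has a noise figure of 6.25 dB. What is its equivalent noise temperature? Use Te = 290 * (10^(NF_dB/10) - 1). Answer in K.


NF_lin = 10^(6.25/10) = 4.216965
Te = 290 * (4.216965 - 1) = 932.9 K

932.9 K


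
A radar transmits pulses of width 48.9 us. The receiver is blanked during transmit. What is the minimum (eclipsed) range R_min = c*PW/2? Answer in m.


R_min = 3e8 * 48.9e-6 / 2 = 7335.0 m

7335.0 m


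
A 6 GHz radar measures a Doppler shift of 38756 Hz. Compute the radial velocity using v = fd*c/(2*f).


v = 38756 * 3e8 / (2 * 6000000000.0) = 968.9 m/s

968.9 m/s


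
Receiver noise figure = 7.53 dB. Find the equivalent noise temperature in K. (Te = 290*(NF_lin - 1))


NF_lin = 10^(7.53/10) = 5.662393
Te = 290 * (5.662393 - 1) = 1352.1 K

1352.1 K


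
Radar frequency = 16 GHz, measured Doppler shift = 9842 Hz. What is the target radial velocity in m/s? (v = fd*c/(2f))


v = 9842 * 3e8 / (2 * 16000000000.0) = 92.3 m/s

92.3 m/s


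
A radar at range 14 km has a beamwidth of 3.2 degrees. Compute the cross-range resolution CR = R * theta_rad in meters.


BW_rad = 0.055850536
CR = 14000 * 0.055850536 = 781.9 m

781.9 m


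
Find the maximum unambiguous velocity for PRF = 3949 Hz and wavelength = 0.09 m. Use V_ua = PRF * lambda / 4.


V_ua = 3949 * 0.09 / 4 = 88.9 m/s

88.9 m/s


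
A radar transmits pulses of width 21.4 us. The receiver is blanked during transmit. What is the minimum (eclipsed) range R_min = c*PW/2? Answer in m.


R_min = 3e8 * 21.4e-6 / 2 = 3210.0 m

3210.0 m


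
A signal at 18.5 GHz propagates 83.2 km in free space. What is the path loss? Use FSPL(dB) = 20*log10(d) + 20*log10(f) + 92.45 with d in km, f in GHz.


20*log10(83.2) = 38.4
20*log10(18.5) = 25.34
FSPL = 156.2 dB

156.2 dB


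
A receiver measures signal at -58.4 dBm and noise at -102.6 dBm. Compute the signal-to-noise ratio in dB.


SNR = -58.4 - (-102.6) = 44.2 dB

44.2 dB


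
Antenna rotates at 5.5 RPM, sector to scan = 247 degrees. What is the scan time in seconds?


t = 247 / (5.5 * 360) * 60 = 7.48 s

7.48 s


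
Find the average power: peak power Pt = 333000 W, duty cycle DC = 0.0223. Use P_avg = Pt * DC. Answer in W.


P_avg = 333000 * 0.0223 = 7425.9 W

7425.9 W


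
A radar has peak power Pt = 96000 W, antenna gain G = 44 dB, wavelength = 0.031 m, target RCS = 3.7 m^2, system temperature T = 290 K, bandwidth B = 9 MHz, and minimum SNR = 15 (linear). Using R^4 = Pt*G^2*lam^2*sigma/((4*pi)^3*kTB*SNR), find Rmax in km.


G_lin = 10^(44/10) = 25118.864315
R^4 = 96000 * 25118.864315^2 * 0.031^2 * 3.7 / ((4*pi)^3 * 1.38e-23 * 290 * 9000000.0 * 15)
R^4 = 2.00889e20 m^4
R_max = (2.00889e20)^(1/4) = 119052.6 m = 119.1 km

119.1 km


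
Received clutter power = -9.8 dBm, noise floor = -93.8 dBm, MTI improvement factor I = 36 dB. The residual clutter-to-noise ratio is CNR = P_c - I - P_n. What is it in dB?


CNR = -9.8 - 36 - (-93.8) = 48.0 dB

48.0 dB


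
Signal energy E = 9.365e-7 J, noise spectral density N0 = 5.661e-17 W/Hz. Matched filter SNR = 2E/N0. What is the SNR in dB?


SNR_lin = 2 * 9.365e-7 / 5.661e-17 = 3.309e10
SNR_dB = 10*log10(3.309e10) = 105.2 dB

105.2 dB


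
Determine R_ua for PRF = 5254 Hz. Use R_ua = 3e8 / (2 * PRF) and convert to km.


R_ua = 3e8 / (2 * 5254) = 28549.7 m = 28.5 km

28.5 km


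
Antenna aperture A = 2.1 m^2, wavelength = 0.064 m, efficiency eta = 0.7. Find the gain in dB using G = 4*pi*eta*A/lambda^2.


G_linear = 4*pi*0.7*2.1/0.064^2 = 4509.9
G_dB = 10*log10(4509.9) = 36.5 dB

36.5 dB


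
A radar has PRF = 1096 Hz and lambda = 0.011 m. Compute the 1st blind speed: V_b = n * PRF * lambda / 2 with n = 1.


V_blind = 1 * 1096 * 0.011 / 2 = 6.0 m/s

6.0 m/s


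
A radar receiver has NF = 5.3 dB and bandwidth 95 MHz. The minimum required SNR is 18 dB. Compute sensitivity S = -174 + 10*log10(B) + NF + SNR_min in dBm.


10*log10(95000000.0) = 79.78
S = -174 + 79.78 + 5.3 + 18 = -70.9 dBm

-70.9 dBm
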